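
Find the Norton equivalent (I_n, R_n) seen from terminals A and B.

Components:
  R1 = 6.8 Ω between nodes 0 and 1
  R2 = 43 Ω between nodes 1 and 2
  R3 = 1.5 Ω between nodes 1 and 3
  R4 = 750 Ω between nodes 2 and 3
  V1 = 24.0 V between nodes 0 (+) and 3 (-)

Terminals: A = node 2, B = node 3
Find the Thévenin equivalent first; then I_n = V_th/R_th and R_n = R_th.
Step 1 — V_th is the open-circuit voltage V_A - V_B (nothing connected across the terminals).
Nodal analysis, taking node 3 as the 0 V reference.
Source V1 fixes V_0 = 24 V.
KCL at each unknown node (sum of currents leaving = 0; resistances in Ω):
  Node 1: (V_1 - 24)/6.8 + (V_1 - V_2)/43 + (V_1 - 0)/1.5 = 0
  Node 2: (V_2 - V_1)/43 + (V_2 - 0)/750 = 0
Collecting terms (coefficients in siemens):
  0.837·V_1 - 0.02326·V_2 = 3.529
  0.02459·V_2 - 0.02326·V_1 = 0
Determinant D = (0.837)(0.02459) - (-0.02326)(-0.02326) = 0.02004
V_1 = [(3.529)(0.02459) - (-0.02326)(0)]/D = 4.331 V
V_2 = [(0.837)(0) - (3.529)(-0.02326)]/D = 4.096 V
V_th = V_2 - V_3 = 4.096 - 0 = 4.096 V
Step 2 — R_th: zero the source — replace V1 by a short circuit (node 3 merges into node 0) — and find the resistance seen between A (node 2) and B (node 0).
Reduce the network between node 2 (A) and node 0 (B) by series/parallel combination:
  Rp1 = R1 ‖ R3 (parallel, both between nodes 0 and 1) = 1/(1/6.8 + 1/1.5) = 1.229 Ω
  Rs1 = R2 + Rp1 (series, joined only at node 1) = 43 + 1.229 = 44.23 Ω
  Rp2 = R4 ‖ Rs1 (parallel, both between nodes 0 and 2) = 1/(1/750 + 1/44.23) = 41.77 Ω
R_th = 41.77 Ω
I_n = V_th/R_th = 4.096/41.77 = 0.09807 A, and R_n = R_th = 41.77 Ω

Final answer: I_n = 0.09807 A, R_n = 41.77 Ω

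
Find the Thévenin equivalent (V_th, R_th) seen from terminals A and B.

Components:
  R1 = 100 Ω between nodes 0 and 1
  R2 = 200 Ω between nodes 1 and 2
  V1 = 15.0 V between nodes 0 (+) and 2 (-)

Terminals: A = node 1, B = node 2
Step 1 — V_th is the open-circuit voltage V_A - V_B (nothing connected across the terminals).
Nodal analysis, taking node 2 as the 0 V reference.
Source V1 fixes V_0 = 15 V.
KCL at each unknown node (sum of currents leaving = 0; resistances in Ω):
  Node 1: (V_1 - 15)/100 + (V_1 - 0)/200 = 0
Collecting terms: 0.015 × V_1 = 0.15  =>  V_1 = 10 V
V_th = V_1 - V_2 = 10 - 0 = 10 V
Step 2 — R_th: zero the source — replace V1 by a short circuit (node 2 merges into node 0) — and find the resistance seen between A (node 1) and B (node 0).
Reduce the network between node 1 (A) and node 0 (B) by series/parallel combination:
  Rp1 = R1 ‖ R2 (parallel, both between nodes 0 and 1) = 1/(1/100 + 1/200) = 66.67 Ω
R_th = 66.67 Ω

Final answer: V_th = 10 V, R_th = 66.67 Ω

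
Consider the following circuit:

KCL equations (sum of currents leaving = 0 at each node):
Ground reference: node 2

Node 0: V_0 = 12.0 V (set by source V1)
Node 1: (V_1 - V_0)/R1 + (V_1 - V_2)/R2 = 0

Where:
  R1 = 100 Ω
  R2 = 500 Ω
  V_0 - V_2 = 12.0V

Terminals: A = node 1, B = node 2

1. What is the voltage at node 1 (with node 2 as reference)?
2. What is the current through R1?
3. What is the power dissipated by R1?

Nodal analysis, taking node 2 as the 0 V reference.
Source V1 fixes V_0 = 12 V.
KCL at each unknown node (sum of currents leaving = 0; resistances in Ω):
  Node 1: (V_1 - 12)/100 + (V_1 - 0)/500 = 0
Collecting terms: 0.012 × V_1 = 0.12  =>  V_1 = 10 V
Part 1:
  Read off the nodal solution: V_1 = 10 V
Part 2:
  I_R1 = (V_0 - V_1)/R1 = (12 - 10)/100 = 0.02 A
  Magnitude: I_R1 = 0.02 A
Part 3:
  I_R1 = (V_0 - V_1)/R1 = (12 - 10)/100 = 0.02 A
  P_R1 = I_R1² × R1 = (0.02)² × 100 = 0.04 W

Final answers:
1. V_1 = 10 V
2. I_R1 = 0.02 A
3. P_R1 = 0.04 W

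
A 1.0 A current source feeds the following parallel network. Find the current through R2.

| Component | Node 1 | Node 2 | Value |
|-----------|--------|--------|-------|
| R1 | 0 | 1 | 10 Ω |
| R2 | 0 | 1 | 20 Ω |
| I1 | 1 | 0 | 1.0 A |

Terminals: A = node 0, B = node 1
All resistors sit directly between nodes 0 and 1, so they are in parallel and share one voltage V; the full source current 1 A splits among them.
1/R_par = 1/10 + 1/20 = 0.15 S  =>  R_par = 6.667 Ω
V = I × R_par = 1 × 6.667 = 6.667 V
I_R2 = V/R2 = 6.667/20 = 0.3333 A

Final answer: 0.3333 A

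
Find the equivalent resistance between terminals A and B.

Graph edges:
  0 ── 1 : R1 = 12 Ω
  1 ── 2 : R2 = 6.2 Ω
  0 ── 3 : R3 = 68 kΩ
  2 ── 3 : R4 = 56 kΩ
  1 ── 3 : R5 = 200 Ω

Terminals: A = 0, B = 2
The network is not a plain series/parallel combination. Inject a 1 A test current into terminal A (node 0) and return it from terminal B (node 2); then R_eq = V_A / (1 A).
Nodal analysis, taking node 2 as the 0 V reference.
Current source I_test pushes 1 A into node 0 and draws it out of node 2.
KCL at each unknown node (sum of currents leaving = 0; resistances in Ω):
  Node 0: (V_0 - V_1)/12 + (V_0 - V_3)/68000 - 1 = 0
  Node 1: (V_1 - V_0)/12 + (V_1 - 0)/6.2 + (V_1 - V_3)/200 = 0
  Node 3: (V_3 - V_0)/68000 + (V_3 - V_1)/200 + (V_3 - 0)/56000 = 0
Collecting terms (coefficients in siemens):
  0.08335·V_0 - 0.08333·V_1 - 0.00001471·V_3 = 1
  0.2496·V_1 - 0.08333·V_0 - 0.005·V_3 = 0
  0.005033·V_3 - 0.00001471·V_0 - 0.005·V_1 = 0
Solving these 3 simultaneous equations (Gaussian elimination) gives:
  V_0 = 18.2 V, V_1 = 6.199 V, V_3 = 6.212 V
R_eq = V_0 / 1 A = 18.2 Ω

Final answer: 18.2 Ω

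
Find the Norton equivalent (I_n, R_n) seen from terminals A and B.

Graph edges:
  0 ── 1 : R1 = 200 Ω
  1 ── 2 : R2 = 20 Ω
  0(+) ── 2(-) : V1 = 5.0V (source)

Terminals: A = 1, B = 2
Find the Thévenin equivalent first; then I_n = V_th/R_th and R_n = R_th.
Step 1 — V_th is the open-circuit voltage V_A - V_B (nothing connected across the terminals).
Nodal analysis, taking node 2 as the 0 V reference.
Source V1 fixes V_0 = 5 V.
KCL at each unknown node (sum of currents leaving = 0; resistances in Ω):
  Node 1: (V_1 - 5)/200 + (V_1 - 0)/20 = 0
Collecting terms: 0.055 × V_1 = 0.025  =>  V_1 = 0.4545 V
V_th = V_1 - V_2 = 0.4545 - 0 = 0.4545 V
Step 2 — R_th: zero the source — replace V1 by a short circuit (node 2 merges into node 0) — and find the resistance seen between A (node 1) and B (node 0).
Reduce the network between node 1 (A) and node 0 (B) by series/parallel combination:
  Rp1 = R1 ‖ R2 (parallel, both between nodes 0 and 1) = 1/(1/200 + 1/20) = 18.18 Ω
R_th = 18.18 Ω
I_n = V_th/R_th = 0.4545/18.18 = 0.025 A, and R_n = R_th = 18.18 Ω

Final answer: I_n = 0.025 A, R_n = 18.18 Ω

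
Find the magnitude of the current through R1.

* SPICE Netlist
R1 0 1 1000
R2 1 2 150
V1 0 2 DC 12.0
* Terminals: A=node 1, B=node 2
Nodal analysis, taking node 2 as the 0 V reference.
Source V1 fixes V_0 = 12 V.
KCL at each unknown node (sum of currents leaving = 0; resistances in Ω):
  Node 1: (V_1 - 12)/1000 + (V_1 - 0)/150 = 0
Collecting terms: 0.007667 × V_1 = 0.012  =>  V_1 = 1.565 V
I_R1 = (V_0 - V_1)/R1 = (12 - 1.565)/1000 = 0.01043 A
|I_R1| = 0.01043 A

Final answer: |I_R1| = 0.01043 A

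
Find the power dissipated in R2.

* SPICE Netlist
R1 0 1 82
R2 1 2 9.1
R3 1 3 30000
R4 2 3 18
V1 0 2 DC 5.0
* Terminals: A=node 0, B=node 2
Nodal analysis, taking node 2 as the 0 V reference.
Source V1 fixes V_0 = 5 V.
KCL at each unknown node (sum of currents leaving = 0; resistances in Ω):
  Node 1: (V_1 - 5)/82 + (V_1 - 0)/9.1 + (V_1 - V_3)/30000 = 0
  Node 3: (V_3 - V_1)/30000 + (V_3 - 0)/18 = 0
Collecting terms (coefficients in siemens):
  0.1221·V_1 - 0.00003333·V_3 = 0.06098
  0.05559·V_3 - 0.00003333·V_1 = 0
Determinant D = (0.1221)(0.05559) - (-0.00003333)(-0.00003333) = 0.006788
V_1 = [(0.06098)(0.05559) - (-0.00003333)(0)]/D = 0.4993 V
V_3 = [(0.1221)(0) - (0.06098)(-0.00003333)]/D = 0.0002994 V
I_R2 = (V_1 - V_2)/R2 = (0.4993 - 0)/9.1 = 0.05487 A
P_R2 = I_R2² × R2 = (0.05487)² × 9.1 = 0.0274 W

Final answer: 0.0274 W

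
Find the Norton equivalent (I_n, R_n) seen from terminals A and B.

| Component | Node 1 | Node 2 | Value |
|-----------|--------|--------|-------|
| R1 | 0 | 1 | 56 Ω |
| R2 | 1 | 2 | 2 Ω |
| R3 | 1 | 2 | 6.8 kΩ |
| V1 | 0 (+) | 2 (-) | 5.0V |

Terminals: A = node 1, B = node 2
Find the Thévenin equivalent first; then I_n = V_th/R_th and R_n = R_th.
Step 1 — V_th is the open-circuit voltage V_A - V_B (nothing connected across the terminals).
Nodal analysis, taking node 2 as the 0 V reference.
Source V1 fixes V_0 = 5 V.
KCL at each unknown node (sum of currents leaving = 0; resistances in Ω):
  Node 1: (V_1 - 5)/56 + (V_1 - 0)/2 + (V_1 - 0)/6800 = 0
Collecting terms: 0.518 × V_1 = 0.08929  =>  V_1 = 0.1724 V
V_th = V_1 - V_2 = 0.1724 - 0 = 0.1724 V
Step 2 — R_th: zero the source — replace V1 by a short circuit (node 2 merges into node 0) — and find the resistance seen between A (node 1) and B (node 0).
Reduce the network between node 1 (A) and node 0 (B) by series/parallel combination:
  Rp1 = R1 ‖ R2 ‖ R3 (parallel, all between nodes 0 and 1) = 1/(1/56 + 1/2 + 1/6800) = 1.93 Ω
R_th = 1.93 Ω
I_n = V_th/R_th = 0.1724/1.93 = 0.08929 A, and R_n = R_th = 1.93 Ω

Final answer: I_n = 0.08929 A, R_n = 1.93 Ω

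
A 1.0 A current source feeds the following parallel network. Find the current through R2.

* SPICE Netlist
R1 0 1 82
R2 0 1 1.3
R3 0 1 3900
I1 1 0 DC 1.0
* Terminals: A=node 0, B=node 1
All resistors sit directly between nodes 0 and 1, so they are in parallel and share one voltage V; the full source current 1 A splits among them.
1/R_par = 1/82 + 1/1.3 + 1/3900 = 0.7817 S  =>  R_par = 1.279 Ω
V = I × R_par = 1 × 1.279 = 1.279 V
I_R2 = V/R2 = 1.279/1.3 = 0.9841 A

Final answer: 0.9841 A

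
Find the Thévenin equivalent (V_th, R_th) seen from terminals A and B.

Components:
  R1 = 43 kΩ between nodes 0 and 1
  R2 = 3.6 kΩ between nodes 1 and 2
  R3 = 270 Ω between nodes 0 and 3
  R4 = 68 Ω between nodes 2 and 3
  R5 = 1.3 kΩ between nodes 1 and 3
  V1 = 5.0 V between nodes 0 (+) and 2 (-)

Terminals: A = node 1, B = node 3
Step 1 — V_th is the open-circuit voltage V_A - V_B (nothing connected across the terminals).
Nodal analysis, taking node 2 as the 0 V reference.
Source V1 fixes V_0 = 5 V.
KCL at each unknown node (sum of currents leaving = 0; resistances in Ω):
  Node 1: (V_1 - 5)/43000 + (V_1 - 0)/3600 + (V_1 - V_3)/1300 = 0
  Node 3: (V_3 - 5)/270 + (V_3 - 0)/68 + (V_3 - V_1)/1300 = 0
Collecting terms (coefficients in siemens):
  0.00107·V_1 - 0.0007692·V_3 = 0.0001163
  0.01918·V_3 - 0.0007692·V_1 = 0.01852
Determinant D = (0.00107)(0.01918) - (-0.0007692)(-0.0007692) = 0.00001993
V_1 = [(0.0001163)(0.01918) - (-0.0007692)(0.01852)]/D = 0.8265 V
V_3 = [(0.00107)(0.01852) - (0.0001163)(-0.0007692)]/D = 0.9987 V
V_th = V_1 - V_3 = 0.8265 - 0.9987 = -0.1723 V
Step 2 — R_th: zero the source — replace V1 by a short circuit (node 2 merges into node 0) — and find the resistance seen between A (node 1) and B (node 3).
Reduce the network between node 1 (A) and node 3 (B) by series/parallel combination:
  Rp1 = R1 ‖ R2 (parallel, both between nodes 0 and 1) = 1/(1/43000 + 1/3600) = 3322 Ω
  Rp2 = R3 ‖ R4 (parallel, both between nodes 0 and 3) = 1/(1/270 + 1/68) = 54.32 Ω
  Rs1 = Rp1 + Rp2 (series, joined only at node 0) = 3322 + 54.32 = 3376 Ω
  Rp3 = R5 ‖ Rs1 (parallel, both between nodes 1 and 3) = 1/(1/1300 + 1/3376) = 938.6 Ω
R_th = 938.6 Ω

Final answer: V_th = -0.1723 V, R_th = 938.6 Ω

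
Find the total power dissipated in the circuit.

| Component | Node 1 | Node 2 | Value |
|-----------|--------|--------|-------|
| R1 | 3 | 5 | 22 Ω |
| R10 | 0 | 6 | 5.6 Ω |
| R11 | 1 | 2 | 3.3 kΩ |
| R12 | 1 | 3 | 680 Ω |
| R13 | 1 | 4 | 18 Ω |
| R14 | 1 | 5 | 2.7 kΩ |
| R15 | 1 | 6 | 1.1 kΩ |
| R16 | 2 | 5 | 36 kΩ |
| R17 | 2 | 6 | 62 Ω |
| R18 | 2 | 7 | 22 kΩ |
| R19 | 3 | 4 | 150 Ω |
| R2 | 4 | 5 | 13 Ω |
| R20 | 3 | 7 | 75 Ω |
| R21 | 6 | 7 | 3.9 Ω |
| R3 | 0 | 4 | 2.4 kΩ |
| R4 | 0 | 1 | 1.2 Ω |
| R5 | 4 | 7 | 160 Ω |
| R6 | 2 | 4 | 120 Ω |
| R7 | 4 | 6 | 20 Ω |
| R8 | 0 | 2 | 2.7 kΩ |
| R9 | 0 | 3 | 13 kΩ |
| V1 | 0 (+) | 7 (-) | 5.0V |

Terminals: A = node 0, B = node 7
Nodal analysis, taking node 7 as the 0 V reference.
Source V1 fixes V_0 = 5 V.
KCL at each unknown node (sum of currents leaving = 0; resistances in Ω):
  Node 1: (V_1 - 5)/1.2 + (V_1 - V_2)/3300 + (V_1 - V_3)/680 + (V_1 - V_4)/18 + (V_1 - V_5)/2700 + (V_1 - V_6)/1100 = 0
  Node 2: (V_2 - V_4)/120 + (V_2 - 5)/2700 + (V_2 - V_1)/3300 + (V_2 - V_5)/36000 + (V_2 - V_6)/62 + (V_2 - 0)/22000 = 0
  Node 3: (V_3 - V_5)/22 + (V_3 - 5)/13000 + (V_3 - V_1)/680 + (V_3 - V_4)/150 + (V_3 - 0)/75 = 0
  Node 4: (V_4 - V_5)/13 + (V_4 - 5)/2400 + (V_4 - 0)/160 + (V_4 - V_2)/120 + (V_4 - V_6)/20 + (V_4 - V_1)/18 + (V_4 - V_3)/150 = 0
  Node 5: (V_5 - V_3)/22 + (V_5 - V_4)/13 + (V_5 - V_1)/2700 + (V_5 - V_2)/36000 = 0
  Node 6: (V_6 - V_4)/20 + (V_6 - 5)/5.6 + (V_6 - V_1)/1100 + (V_6 - V_2)/62 + (V_6 - 0)/3.9 = 0
Collecting terms (coefficients in siemens):
  0.8919·V_1 - 0.000303·V_2 - 0.001471·V_3 - 0.05556·V_4 - 0.0003704·V_5 - 0.0009091·V_6 = 4.167
  0.02521·V_2 - 0.000303·V_1 - 0.008333·V_4 - 0.00002778·V_5 - 0.01613·V_6 = 0.001852
  0.067·V_3 - 0.001471·V_1 - 0.006667·V_4 - 0.04545·V_5 = 0.0003846
  0.2041·V_4 - 0.05556·V_1 - 0.008333·V_2 - 0.006667·V_3 - 0.07692·V_5 - 0.05·V_6 = 0.002083
  0.1228·V_5 - 0.0003704·V_1 - 0.00002778·V_2 - 0.04545·V_3 - 0.07692·V_4 = 0
  0.502·V_6 - 0.0009091·V_1 - 0.01613·V_2 - 0.05·V_4 = 0.8929
Solving these 6 simultaneous equations (Gaussian elimination) gives:
  V_1 = 4.874 V, V_2 = 2.563 V, V_3 = 2.352 V, V_4 = 3.124 V
  V_5 = 2.843 V, V_6 = 2.181 V
Power in each resistor, P = (ΔV)²/R:
  P_R1 = (2.352 - 2.843)²/22 = 0.01095 W
  P_R2 = (3.124 - 2.843)²/13 = 0.006046 W
  P_R3 = (5 - 3.124)²/2400 = 0.001467 W
  P_R4 = (5 - 4.874)²/1.2 = 0.0132 W
  P_R5 = (3.124 - 0)²/160 = 0.06098 W
  P_R6 = (2.563 - 3.124)²/120 = 0.002618 W
  P_R7 = (3.124 - 2.181)²/20 = 0.04444 W
  P_R8 = (5 - 2.563)²/2700 = 0.0022 W
  P_R9 = (5 - 2.352)²/13000 = 0.0005392 W
  P_R10 = (5 - 2.181)²/5.6 = 1.419 W
  P_R11 = (4.874 - 2.563)²/3300 = 0.001619 W
  P_R12 = (4.874 - 2.352)²/680 = 0.009352 W
  P_R13 = (4.874 - 3.124)²/18 = 0.1703 W
  P_R14 = (4.874 - 2.843)²/2700 = 0.001528 W
  P_R15 = (4.874 - 2.181)²/1100 = 0.006595 W
  P_R16 = (2.563 - 2.843)²/36000 = 0.00000218 W
  P_R17 = (2.563 - 2.181)²/62 = 0.002357 W
  P_R18 = (2.563 - 0)²/22000 = 0.0002986 W
  P_R19 = (2.352 - 3.124)²/150 = 0.003965 W
  P_R20 = (2.352 - 0)²/75 = 0.07378 W
  P_R21 = (2.181 - 0)²/3.9 = 1.219 W
P_total = P_R1 + P_R2 + P_R3 + P_R4 + P_R5 + P_R6 + P_R7 + P_R8 + P_R9 + P_R10 + P_R11 + P_R12 + P_R13 + P_R14 + P_R15 + P_R16 + P_R17 + P_R18 + P_R19 + P_R20 + P_R21 = 3.051 W

Final answer: 3.051 W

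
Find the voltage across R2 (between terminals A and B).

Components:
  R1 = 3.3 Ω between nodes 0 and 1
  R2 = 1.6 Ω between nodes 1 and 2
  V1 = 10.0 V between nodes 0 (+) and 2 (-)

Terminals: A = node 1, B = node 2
R1 and R2 are in series across V1 (node 0 → node 1 → node 2), and the output A–B is taken across R2, so this is a voltage divider.
Series current: I = V1/(R1 + R2) = 10/(3.3 + 1.6) = 10/4.9 = 2.041 A
V_R2 = I × R2 = V1 × R2/(R1 + R2) = 10 × 1.6/4.9 = 3.265 V

Final answer: 3.265 V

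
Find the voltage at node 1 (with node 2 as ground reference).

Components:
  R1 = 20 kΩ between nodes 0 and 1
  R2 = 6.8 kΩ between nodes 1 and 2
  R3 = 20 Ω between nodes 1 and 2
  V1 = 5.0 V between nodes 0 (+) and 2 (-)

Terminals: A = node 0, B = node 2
Nodal analysis, taking node 2 as the 0 V reference.
Source V1 fixes V_0 = 5 V.
KCL at each unknown node (sum of currents leaving = 0; resistances in Ω):
  Node 1: (V_1 - 5)/20000 + (V_1 - 0)/6800 + (V_1 - 0)/20 = 0
Collecting terms: 0.0502 × V_1 = 0.00025  =>  V_1 = 0.00498 V
The requested potential is V_1 = 0.00498 V.

Final answer: V_1 = 0.00498 V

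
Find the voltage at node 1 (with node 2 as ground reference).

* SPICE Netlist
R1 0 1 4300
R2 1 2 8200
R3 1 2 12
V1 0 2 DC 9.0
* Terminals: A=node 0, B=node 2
Nodal analysis, taking node 2 as the 0 V reference.
Source V1 fixes V_0 = 9 V.
KCL at each unknown node (sum of currents leaving = 0; resistances in Ω):
  Node 1: (V_1 - 9)/4300 + (V_1 - 0)/8200 + (V_1 - 0)/12 = 0
Collecting terms: 0.08369 × V_1 = 0.002093  =>  V_1 = 0.02501 V
The requested potential is V_1 = 0.02501 V.

Final answer: V_1 = 0.02501 V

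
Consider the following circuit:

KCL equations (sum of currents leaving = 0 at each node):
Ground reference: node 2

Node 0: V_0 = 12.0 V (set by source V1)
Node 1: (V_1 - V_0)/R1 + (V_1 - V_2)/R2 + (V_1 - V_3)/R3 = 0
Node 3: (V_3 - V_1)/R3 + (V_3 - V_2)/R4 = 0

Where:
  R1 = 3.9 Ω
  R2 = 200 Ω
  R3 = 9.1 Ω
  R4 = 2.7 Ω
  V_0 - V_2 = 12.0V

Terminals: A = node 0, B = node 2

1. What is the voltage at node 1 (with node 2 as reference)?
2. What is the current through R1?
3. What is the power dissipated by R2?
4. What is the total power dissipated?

Nodal analysis, taking node 2 as the 0 V reference.
Source V1 fixes V_0 = 12 V.
KCL at each unknown node (sum of currents leaving = 0; resistances in Ω):
  Node 1: (V_1 - 12)/3.9 + (V_1 - 0)/200 + (V_1 - V_3)/9.1 = 0
  Node 3: (V_3 - V_1)/9.1 + (V_3 - 0)/2.7 = 0
Collecting terms (coefficients in siemens):
  0.3713·V_1 - 0.1099·V_3 = 3.077
  0.4803·V_3 - 0.1099·V_1 = 0
Determinant D = (0.3713)(0.4803) - (-0.1099)(-0.1099) = 0.1662
V_1 = [(3.077)(0.4803) - (-0.1099)(0)]/D = 8.889 V
V_3 = [(0.3713)(0) - (3.077)(-0.1099)]/D = 2.034 V
Part 1:
  Read off the nodal solution: V_1 = 8.889 V
Part 2:
  I_R1 = (V_0 - V_1)/R1 = (12 - 8.889)/3.9 = 0.7977 A
  Magnitude: I_R1 = 0.7977 A
Part 3:
  I_R2 = (V_1 - V_2)/R2 = (8.889 - 0)/200 = 0.04444 A
  P_R2 = I_R2² × R2 = (0.04444)² × 200 = 0.3951 W
Part 4:
  Power in each resistor, P = (ΔV)²/R:
    P_R1 = (12 - 8.889)²/3.9 = 2.482 W
    P_R2 = (8.889 - 0)²/200 = 0.3951 W
    P_R3 = (8.889 - 2.034)²/9.1 = 5.164 W
    P_R4 = (0 - 2.034)²/2.7 = 1.532 W
  P_total = P_R1 + P_R2 + P_R3 + P_R4 = 9.573 W

Final answers:
1. V_1 = 8.889 V
2. I_R1 = 0.7977 A
3. P_R2 = 0.3951 W
4. P_total = 9.573 W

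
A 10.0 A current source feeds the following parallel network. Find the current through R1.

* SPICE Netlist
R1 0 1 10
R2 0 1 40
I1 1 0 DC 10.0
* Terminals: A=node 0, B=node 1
All resistors sit directly between nodes 0 and 1, so they are in parallel and share one voltage V; the full source current 10 A splits among them.
1/R_par = 1/10 + 1/40 = 0.125 S  =>  R_par = 8 Ω
V = I × R_par = 10 × 8 = 80 V
I_R1 = V/R1 = 80/10 = 8 A

Final answer: 8 A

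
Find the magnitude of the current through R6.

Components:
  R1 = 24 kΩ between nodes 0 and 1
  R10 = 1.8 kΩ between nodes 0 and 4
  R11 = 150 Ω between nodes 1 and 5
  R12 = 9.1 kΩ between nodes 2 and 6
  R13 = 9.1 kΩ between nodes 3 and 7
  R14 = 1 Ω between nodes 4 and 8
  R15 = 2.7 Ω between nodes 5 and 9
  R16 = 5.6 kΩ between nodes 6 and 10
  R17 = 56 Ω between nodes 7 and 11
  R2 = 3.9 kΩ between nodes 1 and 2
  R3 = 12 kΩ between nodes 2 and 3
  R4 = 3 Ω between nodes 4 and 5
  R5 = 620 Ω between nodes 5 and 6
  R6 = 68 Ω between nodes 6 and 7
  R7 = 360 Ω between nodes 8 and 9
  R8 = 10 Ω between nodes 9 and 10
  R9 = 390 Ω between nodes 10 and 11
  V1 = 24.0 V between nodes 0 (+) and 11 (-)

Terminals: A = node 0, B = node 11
Nodal analysis, taking node 11 as the 0 V reference.
Source V1 fixes V_0 = 24 V.
KCL at each unknown node (sum of currents leaving = 0; resistances in Ω):
  Node 1: (V_1 - 24)/24000 + (V_1 - V_2)/3900 + (V_1 - V_5)/150 = 0
  Node 2: (V_2 - V_1)/3900 + (V_2 - V_3)/12000 + (V_2 - V_6)/9100 = 0
  Node 3: (V_3 - V_2)/12000 + (V_3 - V_7)/9100 = 0
  Node 4: (V_4 - V_5)/3 + (V_4 - 24)/1800 + (V_4 - V_8)/1 = 0
  Node 5: (V_5 - V_4)/3 + (V_5 - V_6)/620 + (V_5 - V_1)/150 + (V_5 - V_9)/2.7 = 0
  Node 6: (V_6 - V_5)/620 + (V_6 - V_7)/68 + (V_6 - V_2)/9100 + (V_6 - V_10)/5600 = 0
  Node 7: (V_7 - V_6)/68 + (V_7 - V_3)/9100 + (V_7 - 0)/56 = 0
  Node 8: (V_8 - V_9)/360 + (V_8 - V_4)/1 = 0
  Node 9: (V_9 - V_8)/360 + (V_9 - V_10)/10 + (V_9 - V_5)/2.7 = 0
  Node 10: (V_10 - V_9)/10 + (V_10 - 0)/390 + (V_10 - V_6)/5600 = 0
Collecting terms (coefficients in siemens):
  0.006965·V_1 - 0.0002564·V_2 - 0.006667·V_5 = 0.001
  0.0004496·V_2 - 0.0002564·V_1 - 0.00008333·V_3 - 0.0001099·V_6 = 0
  0.0001932·V_3 - 0.00008333·V_2 - 0.0001099·V_7 = 0
  1.334·V_4 - 0.3333·V_5 - 1·V_8 = 0.01333
  0.712·V_5 - 0.006667·V_1 - 0.3333·V_4 - 0.001613·V_6 - 0.3704·V_9 = 0
  0.01661·V_6 - 0.0001099·V_2 - 0.001613·V_5 - 0.01471·V_7 - 0.0001786·V_10 = 0
  0.03267·V_7 - 0.0001099·V_3 - 0.01471·V_6 = 0
  1.003·V_8 - 1·V_4 - 0.002778·V_9 = 0
  0.4731·V_9 - 0.3704·V_5 - 0.002778·V_8 - 0.1·V_10 = 0
  0.1027·V_10 - 0.0001786·V_6 - 0.1·V_9 = 0
Solving these 10 simultaneous equations (Gaussian elimination) gives:
  V_1 = 3.195 V, V_2 = 2.166 V, V_3 = 1.086 V, V_4 = 3.139 V
  V_5 = 3.104 V, V_6 = 0.5842 V, V_7 = 0.2666 V, V_8 = 3.138 V
  V_9 = 3.083 V, V_10 = 3.002 V
I_R6 = (V_6 - V_7)/R6 = (0.5842 - 0.2666)/68 = 0.00467 A
|I_R6| = 0.00467 A

Final answer: |I_R6| = 0.00467 A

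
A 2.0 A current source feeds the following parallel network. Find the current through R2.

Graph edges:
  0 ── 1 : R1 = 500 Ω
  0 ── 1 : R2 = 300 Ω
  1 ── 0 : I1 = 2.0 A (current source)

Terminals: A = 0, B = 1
All resistors sit directly between nodes 0 and 1, so they are in parallel and share one voltage V; the full source current 2 A splits among them.
1/R_par = 1/500 + 1/300 = 0.005333 S  =>  R_par = 187.5 Ω
V = I × R_par = 2 × 187.5 = 375 V
I_R2 = V/R2 = 375/300 = 1.25 A

Final answer: 1.25 A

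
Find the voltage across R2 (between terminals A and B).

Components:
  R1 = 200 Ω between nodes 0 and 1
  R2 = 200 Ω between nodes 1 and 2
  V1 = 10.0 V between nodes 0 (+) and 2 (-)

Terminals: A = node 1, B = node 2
R1 and R2 are in series across V1 (node 0 → node 1 → node 2), and the output A–B is taken across R2, so this is a voltage divider.
Series current: I = V1/(R1 + R2) = 10/(200 + 200) = 10/400 = 0.025 A
V_R2 = I × R2 = V1 × R2/(R1 + R2) = 10 × 200/400 = 5 V

Final answer: 5 V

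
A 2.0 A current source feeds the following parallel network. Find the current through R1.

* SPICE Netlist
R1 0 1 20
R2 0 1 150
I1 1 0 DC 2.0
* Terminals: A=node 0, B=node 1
All resistors sit directly between nodes 0 and 1, so they are in parallel and share one voltage V; the full source current 2 A splits among them.
1/R_par = 1/20 + 1/150 = 0.05667 S  =>  R_par = 17.65 Ω
V = I × R_par = 2 × 17.65 = 35.29 V
I_R1 = V/R1 = 35.29/20 = 1.765 A

Final answer: 1.765 A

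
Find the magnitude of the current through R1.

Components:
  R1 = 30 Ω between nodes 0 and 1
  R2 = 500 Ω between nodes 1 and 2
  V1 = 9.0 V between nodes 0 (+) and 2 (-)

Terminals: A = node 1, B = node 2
Nodal analysis, taking node 2 as the 0 V reference.
Source V1 fixes V_0 = 9 V.
KCL at each unknown node (sum of currents leaving = 0; resistances in Ω):
  Node 1: (V_1 - 9)/30 + (V_1 - 0)/500 = 0
Collecting terms: 0.03533 × V_1 = 0.3  =>  V_1 = 8.491 V
I_R1 = (V_0 - V_1)/R1 = (9 - 8.491)/30 = 0.01698 A
|I_R1| = 0.01698 A

Final answer: |I_R1| = 0.01698 A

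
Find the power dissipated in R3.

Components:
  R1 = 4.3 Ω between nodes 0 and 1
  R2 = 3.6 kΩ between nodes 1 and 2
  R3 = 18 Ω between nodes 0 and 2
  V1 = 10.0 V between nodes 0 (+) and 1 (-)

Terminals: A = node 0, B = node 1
Nodal analysis, taking node 1 as the 0 V reference.
Source V1 fixes V_0 = 10 V.
KCL at each unknown node (sum of currents leaving = 0; resistances in Ω):
  Node 2: (V_2 - 0)/3600 + (V_2 - 10)/18 = 0
Collecting terms: 0.05583 × V_2 = 0.5556  =>  V_2 = 9.95 V
I_R3 = (V_0 - V_2)/R3 = (10 - 9.95)/18 = 0.002764 A
P_R3 = I_R3² × R3 = (0.002764)² × 18 = 0.0001375 W

Final answer: 0.0001375 W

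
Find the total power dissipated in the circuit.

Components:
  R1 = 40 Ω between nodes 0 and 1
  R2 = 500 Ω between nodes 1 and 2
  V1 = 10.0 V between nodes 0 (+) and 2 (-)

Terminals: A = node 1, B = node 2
Nodal analysis, taking node 2 as the 0 V reference.
Source V1 fixes V_0 = 10 V.
KCL at each unknown node (sum of currents leaving = 0; resistances in Ω):
  Node 1: (V_1 - 10)/40 + (V_1 - 0)/500 = 0
Collecting terms: 0.027 × V_1 = 0.25  =>  V_1 = 9.259 V
Power in each resistor, P = (ΔV)²/R:
  P_R1 = (10 - 9.259)²/40 = 0.01372 W
  P_R2 = (9.259 - 0)²/500 = 0.1715 W
P_total = P_R1 + P_R2 = 0.1852 W

Final answer: 0.1852 W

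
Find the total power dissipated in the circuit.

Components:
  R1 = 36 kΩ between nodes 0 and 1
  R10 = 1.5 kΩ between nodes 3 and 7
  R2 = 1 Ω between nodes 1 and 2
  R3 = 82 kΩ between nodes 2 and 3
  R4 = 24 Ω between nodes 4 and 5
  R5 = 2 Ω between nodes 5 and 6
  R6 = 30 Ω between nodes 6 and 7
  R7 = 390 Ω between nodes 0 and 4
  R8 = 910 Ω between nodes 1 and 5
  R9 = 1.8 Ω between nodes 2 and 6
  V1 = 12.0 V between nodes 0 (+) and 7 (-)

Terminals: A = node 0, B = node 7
Nodal analysis, taking node 7 as the 0 V reference.
Source V1 fixes V_0 = 12 V.
KCL at each unknown node (sum of currents leaving = 0; resistances in Ω):
  Node 1: (V_1 - 12)/36000 + (V_1 - V_2)/1 + (V_1 - V_5)/910 = 0
  Node 2: (V_2 - V_1)/1 + (V_2 - V_3)/82000 + (V_2 - V_6)/1.8 = 0
  Node 3: (V_3 - V_2)/82000 + (V_3 - 0)/1500 = 0
  Node 4: (V_4 - V_5)/24 + (V_4 - 12)/390 = 0
  Node 5: (V_5 - V_4)/24 + (V_5 - V_6)/2 + (V_5 - V_1)/910 = 0
  Node 6: (V_6 - V_5)/2 + (V_6 - 0)/30 + (V_6 - V_2)/1.8 = 0
Collecting terms (coefficients in siemens):
  1.001·V_1 - 1·V_2 - 0.001099·V_5 = 0.0003333
  1.556·V_2 - 1·V_1 - 0.0000122·V_3 - 0.5556·V_6 = 0
  0.0006789·V_3 - 0.0000122·V_2 = 0
  0.04423·V_4 - 0.04167·V_5 = 0.03077
  0.5428·V_5 - 0.001099·V_1 - 0.04167·V_4 - 0.5·V_6 = 0
  1.089·V_6 - 0.5556·V_2 - 0.5·V_5 = 0
Solving these 6 simultaneous equations (Gaussian elimination) gives:
  V_1 = 0.8166 V, V_2 = 0.8162 V, V_3 = 0.01466 V, V_4 = 1.515 V
  V_5 = 0.8693 V, V_6 = 0.8156 V
Power in each resistor, P = (ΔV)²/R:
  P_R1 = (12 - 0.8166)²/36000 = 0.003474 W
  P_R2 = (0.8166 - 0.8162)²/1 = 0.0000001358 W
  P_R3 = (0.8162 - 0.01466)²/82000 = 0.000007836 W
  P_R4 = (1.515 - 0.8693)²/24 = 0.01735 W
  P_R5 = (0.8693 - 0.8156)²/2 = 0.001439 W
  P_R6 = (0.8156 - 0)²/30 = 0.02217 W
  P_R7 = (12 - 1.515)²/390 = 0.2819 W
  P_R8 = (0.8166 - 0.8693)²/910 = 0.000003045 W
  P_R9 = (0.8162 - 0.8156)²/1.8 = 0.0000002316 W
  P_R10 = (0.01466 - 0)²/1500 = 0.0000001433 W
P_total = P_R1 + P_R2 + P_R3 + P_R4 + P_R5 + P_R6 + P_R7 + P_R8 + P_R9 + P_R10 = 0.3264 W

Final answer: 0.3264 W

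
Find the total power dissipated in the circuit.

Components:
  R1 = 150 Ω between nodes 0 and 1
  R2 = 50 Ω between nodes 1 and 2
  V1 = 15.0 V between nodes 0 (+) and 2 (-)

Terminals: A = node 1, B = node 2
Nodal analysis, taking node 2 as the 0 V reference.
Source V1 fixes V_0 = 15 V.
KCL at each unknown node (sum of currents leaving = 0; resistances in Ω):
  Node 1: (V_1 - 15)/150 + (V_1 - 0)/50 = 0
Collecting terms: 0.02667 × V_1 = 0.1  =>  V_1 = 3.75 V
Power in each resistor, P = (ΔV)²/R:
  P_R1 = (15 - 3.75)²/150 = 0.8438 W
  P_R2 = (3.75 - 0)²/50 = 0.2812 W
P_total = P_R1 + P_R2 = 1.125 W

Final answer: 1.125 W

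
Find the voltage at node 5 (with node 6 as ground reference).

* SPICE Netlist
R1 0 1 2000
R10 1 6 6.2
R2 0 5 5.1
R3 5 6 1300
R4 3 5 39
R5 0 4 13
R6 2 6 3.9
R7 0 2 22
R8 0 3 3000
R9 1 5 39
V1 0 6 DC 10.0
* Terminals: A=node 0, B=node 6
Nodal analysis, taking node 6 as the 0 V reference.
Source V1 fixes V_0 = 10 V.
KCL at each unknown node (sum of currents leaving = 0; resistances in Ω):
  Node 1: (V_1 - 10)/2000 + (V_1 - V_5)/39 + (V_1 - 0)/6.2 = 0
  Node 2: (V_2 - 0)/3.9 + (V_2 - 10)/22 = 0
  Node 3: (V_3 - V_5)/39 + (V_3 - 10)/3000 = 0
  Node 4: (V_4 - 10)/13 = 0
  Node 5: (V_5 - 10)/5.1 + (V_5 - 0)/1300 + (V_5 - V_3)/39 + (V_5 - V_1)/39 = 0
Collecting terms (coefficients in siemens):
  0.1874·V_1 - 0.02564·V_5 = 0.005
  0.3019·V_2 = 0.4545
  0.02597·V_3 - 0.02564·V_5 = 0.003333
  0.07692·V_4 = 0.7692
  0.2481·V_5 - 0.02564·V_1 - 0.02564·V_3 = 1.961
Solving these 5 simultaneous equations (Gaussian elimination) gives:
  V_1 = 1.252 V, V_2 = 1.506 V, V_3 = 8.972 V, V_4 = 10 V
  V_5 = 8.959 V
The requested potential is V_5 = 8.959 V.

Final answer: V_5 = 8.959 V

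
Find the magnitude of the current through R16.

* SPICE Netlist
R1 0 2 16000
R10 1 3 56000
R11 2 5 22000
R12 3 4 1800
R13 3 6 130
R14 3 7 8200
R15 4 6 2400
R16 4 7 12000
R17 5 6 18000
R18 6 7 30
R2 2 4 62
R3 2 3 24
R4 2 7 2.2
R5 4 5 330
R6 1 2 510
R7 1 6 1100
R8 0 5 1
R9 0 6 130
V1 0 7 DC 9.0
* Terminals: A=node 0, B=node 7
Nodal analysis, taking node 7 as the 0 V reference.
Source V1 fixes V_0 = 9 V.
KCL at each unknown node (sum of currents leaving = 0; resistances in Ω):
  Node 1: (V_1 - V_2)/510 + (V_1 - V_6)/1100 + (V_1 - V_3)/56000 = 0
  Node 2: (V_2 - 9)/16000 + (V_2 - V_4)/62 + (V_2 - V_3)/24 + (V_2 - 0)/2.2 + (V_2 - V_1)/510 + (V_2 - V_5)/22000 = 0
  Node 3: (V_3 - V_2)/24 + (V_3 - V_1)/56000 + (V_3 - V_4)/1800 + (V_3 - V_6)/130 + (V_3 - 0)/8200 = 0
  Node 4: (V_4 - V_2)/62 + (V_4 - V_5)/330 + (V_4 - V_3)/1800 + (V_4 - V_6)/2400 + (V_4 - 0)/12000 = 0
  Node 5: (V_5 - V_4)/330 + (V_5 - 9)/1 + (V_5 - V_2)/22000 + (V_5 - V_6)/18000 = 0
  Node 6: (V_6 - V_1)/1100 + (V_6 - 9)/130 + (V_6 - V_3)/130 + (V_6 - V_4)/2400 + (V_6 - V_5)/18000 + (V_6 - 0)/30 = 0
Collecting terms (coefficients in siemens):
  0.002888·V_1 - 0.001961·V_2 - 0.00001786·V_3 - 0.0009091·V_6 = 0
  0.5144·V_2 - 0.001961·V_1 - 0.04167·V_3 - 0.01613·V_4 - 0.00004545·V_5 = 0.0005625
  0.05005·V_3 - 0.00001786·V_1 - 0.04167·V_2 - 0.0005556·V_4 - 0.007692·V_6 = 0
  0.02021·V_4 - 0.01613·V_2 - 0.0005556·V_3 - 0.00303·V_5 - 0.0004167·V_6 = 0
  1.003·V_5 - 0.00004545·V_2 - 0.00303·V_4 - 0.00005556·V_6 = 9
  0.0501·V_6 - 0.0009091·V_1 - 0.007692·V_3 - 0.0004167·V_4 - 0.00005556·V_5 = 0.06923
Solving these 6 simultaneous equations (Gaussian elimination) gives:
  V_1 = 0.5112 V, V_2 = 0.0735 V, V_3 = 0.3017 V, V_4 = 1.443 V
  V_5 = 8.976 V, V_6 = 1.459 V
I_R16 = (V_4 - V_7)/R16 = (1.443 - 0)/12000 = 0.0001202 A
|I_R16| = 0.0001202 A

Final answer: |I_R16| = 0.0001202 A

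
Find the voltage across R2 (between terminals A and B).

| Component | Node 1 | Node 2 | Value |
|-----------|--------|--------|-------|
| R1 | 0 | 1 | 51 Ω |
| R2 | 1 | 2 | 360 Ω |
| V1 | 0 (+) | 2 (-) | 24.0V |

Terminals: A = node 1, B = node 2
R1 and R2 are in series across V1 (node 0 → node 1 → node 2), and the output A–B is taken across R2, so this is a voltage divider.
Series current: I = V1/(R1 + R2) = 24/(51 + 360) = 24/411 = 0.05839 A
V_R2 = I × R2 = V1 × R2/(R1 + R2) = 24 × 360/411 = 21.02 V

Final answer: 21.02 V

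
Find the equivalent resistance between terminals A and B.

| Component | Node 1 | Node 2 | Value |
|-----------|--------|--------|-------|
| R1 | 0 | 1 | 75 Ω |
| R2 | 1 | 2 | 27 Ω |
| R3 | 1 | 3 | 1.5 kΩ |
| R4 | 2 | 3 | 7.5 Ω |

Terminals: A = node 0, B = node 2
Reduce the network between node 0 (A) and node 2 (B) by series/parallel combination:
  Rs1 = R3 + R4 (series, joined only at node 3) = 1500 + 7.5 = 1508 Ω
  Rp1 = R2 ‖ Rs1 (parallel, both between nodes 1 and 2) = 1/(1/27 + 1/1508) = 26.52 Ω
  Rs2 = R1 + Rp1 (series, joined only at node 1) = 75 + 26.52 = 101.5 Ω
R_eq = 101.5 Ω

Final answer: 101.5 Ω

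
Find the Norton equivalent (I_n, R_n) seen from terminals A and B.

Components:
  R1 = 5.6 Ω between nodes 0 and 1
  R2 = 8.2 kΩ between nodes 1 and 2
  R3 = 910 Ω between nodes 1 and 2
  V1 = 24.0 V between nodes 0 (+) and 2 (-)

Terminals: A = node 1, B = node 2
Find the Thévenin equivalent first; then I_n = V_th/R_th and R_n = R_th.
Step 1 — V_th is the open-circuit voltage V_A - V_B (nothing connected across the terminals).
Nodal analysis, taking node 2 as the 0 V reference.
Source V1 fixes V_0 = 24 V.
KCL at each unknown node (sum of currents leaving = 0; resistances in Ω):
  Node 1: (V_1 - 24)/5.6 + (V_1 - 0)/8200 + (V_1 - 0)/910 = 0
Collecting terms: 0.1798 × V_1 = 4.286  =>  V_1 = 23.84 V
V_th = V_1 - V_2 = 23.84 - 0 = 23.84 V
Step 2 — R_th: zero the source — replace V1 by a short circuit (node 2 merges into node 0) — and find the resistance seen between A (node 1) and B (node 0).
Reduce the network between node 1 (A) and node 0 (B) by series/parallel combination:
  Rp1 = R1 ‖ R2 ‖ R3 (parallel, all between nodes 0 and 1) = 1/(1/5.6 + 1/8200 + 1/910) = 5.562 Ω
R_th = 5.562 Ω
I_n = V_th/R_th = 23.84/5.562 = 4.286 A, and R_n = R_th = 5.562 Ω

Final answer: I_n = 4.286 A, R_n = 5.562 Ω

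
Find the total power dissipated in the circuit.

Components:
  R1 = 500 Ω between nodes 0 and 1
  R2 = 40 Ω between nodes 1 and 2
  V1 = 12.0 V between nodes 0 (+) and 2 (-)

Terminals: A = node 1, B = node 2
Nodal analysis, taking node 2 as the 0 V reference.
Source V1 fixes V_0 = 12 V.
KCL at each unknown node (sum of currents leaving = 0; resistances in Ω):
  Node 1: (V_1 - 12)/500 + (V_1 - 0)/40 = 0
Collecting terms: 0.027 × V_1 = 0.024  =>  V_1 = 0.8889 V
Power in each resistor, P = (ΔV)²/R:
  P_R1 = (12 - 0.8889)²/500 = 0.2469 W
  P_R2 = (0.8889 - 0)²/40 = 0.01975 W
P_total = P_R1 + P_R2 = 0.2667 W

Final answer: 0.2667 W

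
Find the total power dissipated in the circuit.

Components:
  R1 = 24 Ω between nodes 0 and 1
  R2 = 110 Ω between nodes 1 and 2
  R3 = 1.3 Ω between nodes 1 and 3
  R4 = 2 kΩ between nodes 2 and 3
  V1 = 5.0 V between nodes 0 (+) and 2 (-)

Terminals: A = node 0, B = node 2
Nodal analysis, taking node 2 as the 0 V reference.
Source V1 fixes V_0 = 5 V.
KCL at each unknown node (sum of currents leaving = 0; resistances in Ω):
  Node 1: (V_1 - 5)/24 + (V_1 - 0)/110 + (V_1 - V_3)/1.3 = 0
  Node 3: (V_3 - V_1)/1.3 + (V_3 - 0)/2000 = 0
Collecting terms (coefficients in siemens):
  0.82·V_1 - 0.7692·V_3 = 0.2083
  0.7697·V_3 - 0.7692·V_1 = 0
Determinant D = (0.82)(0.7697) - (-0.7692)(-0.7692) = 0.03945
V_1 = [(0.2083)(0.7697) - (-0.7692)(0)]/D = 4.064 V
V_3 = [(0.82)(0) - (0.2083)(-0.7692)]/D = 4.062 V
Power in each resistor, P = (ΔV)²/R:
  P_R1 = (5 - 4.064)²/24 = 0.03647 W
  P_R2 = (4.064 - 0)²/110 = 0.1502 W
  P_R3 = (4.064 - 4.062)²/1.3 = 0.000005362 W
  P_R4 = (0 - 4.062)²/2000 = 0.008249 W
P_total = P_R1 + P_R2 + P_R3 + P_R4 = 0.1949 W

Final answer: 0.1949 W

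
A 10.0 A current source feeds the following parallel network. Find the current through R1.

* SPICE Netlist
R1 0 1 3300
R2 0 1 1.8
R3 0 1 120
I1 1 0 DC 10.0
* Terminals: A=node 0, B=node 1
All resistors sit directly between nodes 0 and 1, so they are in parallel and share one voltage V; the full source current 10 A splits among them.
1/R_par = 1/3300 + 1/1.8 + 1/120 = 0.5642 S  =>  R_par = 1.772 Ω
V = I × R_par = 10 × 1.772 = 17.72 V
I_R1 = V/R1 = 17.72/3300 = 0.005371 A

Final answer: 0.005371 A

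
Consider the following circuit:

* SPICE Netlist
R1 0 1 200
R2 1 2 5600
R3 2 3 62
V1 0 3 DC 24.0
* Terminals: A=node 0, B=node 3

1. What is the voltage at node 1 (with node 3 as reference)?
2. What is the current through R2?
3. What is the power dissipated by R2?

Nodal analysis, taking node 3 as the 0 V reference.
Source V1 fixes V_0 = 24 V.
KCL at each unknown node (sum of currents leaving = 0; resistances in Ω):
  Node 1: (V_1 - 24)/200 + (V_1 - V_2)/5600 = 0
  Node 2: (V_2 - V_1)/5600 + (V_2 - 0)/62 = 0
Collecting terms (coefficients in siemens):
  0.005179·V_1 - 0.0001786·V_2 = 0.12
  0.01631·V_2 - 0.0001786·V_1 = 0
Determinant D = (0.005179)(0.01631) - (-0.0001786)(-0.0001786) = 0.00008442
V_1 = [(0.12)(0.01631) - (-0.0001786)(0)]/D = 23.18 V
V_2 = [(0.005179)(0) - (0.12)(-0.0001786)]/D = 0.2538 V
Part 1:
  Read off the nodal solution: V_1 = 23.18 V
Part 2:
  I_R2 = (V_1 - V_2)/R2 = (23.18 - 0.2538)/5600 = 0.004094 A
  Magnitude: I_R2 = 0.004094 A
Part 3:
  I_R2 = (V_1 - V_2)/R2 = (23.18 - 0.2538)/5600 = 0.004094 A
  P_R2 = I_R2² × R2 = (0.004094)² × 5600 = 0.09387 W

Final answers:
1. V_1 = 23.18 V
2. I_R2 = 0.004094 A
3. P_R2 = 0.09387 W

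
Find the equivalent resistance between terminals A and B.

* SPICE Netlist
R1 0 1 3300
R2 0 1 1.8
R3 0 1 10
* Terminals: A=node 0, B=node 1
Reduce the network between node 0 (A) and node 1 (B) by series/parallel combination:
  Rp1 = R1 ‖ R2 ‖ R3 (parallel, all between nodes 0 and 1) = 1/(1/3300 + 1/1.8 + 1/10) = 1.525 Ω
R_eq = 1.525 Ω

Final answer: 1.525 Ω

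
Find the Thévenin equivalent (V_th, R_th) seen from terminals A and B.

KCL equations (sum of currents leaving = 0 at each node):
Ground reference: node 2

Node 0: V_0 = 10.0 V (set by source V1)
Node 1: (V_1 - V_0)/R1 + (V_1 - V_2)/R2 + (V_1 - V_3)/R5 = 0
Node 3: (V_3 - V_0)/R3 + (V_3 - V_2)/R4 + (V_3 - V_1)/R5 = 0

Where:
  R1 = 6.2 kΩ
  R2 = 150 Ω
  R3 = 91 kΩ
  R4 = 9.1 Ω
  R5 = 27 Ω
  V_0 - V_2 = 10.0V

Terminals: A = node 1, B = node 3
Step 1 — V_th is the open-circuit voltage V_A - V_B (nothing connected across the terminals).
Nodal analysis, taking node 2 as the 0 V reference.
Source V1 fixes V_0 = 10 V.
KCL at each unknown node (sum of currents leaving = 0; resistances in Ω):
  Node 1: (V_1 - 10)/6200 + (V_1 - 0)/150 + (V_1 - V_3)/27 = 0
  Node 3: (V_3 - 10)/91000 + (V_3 - 0)/9.1 + (V_3 - V_1)/27 = 0
Collecting terms (coefficients in siemens):
  0.04386·V_1 - 0.03704·V_3 = 0.001613
  0.1469·V_3 - 0.03704·V_1 = 0.0001099
Determinant D = (0.04386)(0.1469) - (-0.03704)(-0.03704) = 0.005074
V_1 = [(0.001613)(0.1469) - (-0.03704)(0.0001099)]/D = 0.04751 V
V_3 = [(0.04386)(0.0001099) - (0.001613)(-0.03704)]/D = 0.01272 V
V_th = V_1 - V_3 = 0.04751 - 0.01272 = 0.03479 V
Step 2 — R_th: zero the source — replace V1 by a short circuit (node 2 merges into node 0) — and find the resistance seen between A (node 1) and B (node 3).
Reduce the network between node 1 (A) and node 3 (B) by series/parallel combination:
  Rp1 = R1 ‖ R2 (parallel, both between nodes 0 and 1) = 1/(1/6200 + 1/150) = 146.5 Ω
  Rp2 = R3 ‖ R4 (parallel, both between nodes 0 and 3) = 1/(1/91000 + 1/9.1) = 9.099 Ω
  Rs1 = Rp1 + Rp2 (series, joined only at node 0) = 146.5 + 9.099 = 155.6 Ω
  Rp3 = R5 ‖ Rs1 (parallel, both between nodes 1 and 3) = 1/(1/27 + 1/155.6) = 23.01 Ω
R_th = 23.01 Ω

Final answer: V_th = 0.03479 V, R_th = 23.01 Ω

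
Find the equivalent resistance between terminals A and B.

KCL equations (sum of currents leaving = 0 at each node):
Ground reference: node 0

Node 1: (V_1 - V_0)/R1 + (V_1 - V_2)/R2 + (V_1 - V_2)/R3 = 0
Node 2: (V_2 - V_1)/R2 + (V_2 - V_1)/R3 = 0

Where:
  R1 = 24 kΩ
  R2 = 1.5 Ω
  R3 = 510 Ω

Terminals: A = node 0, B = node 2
Reduce the network between node 0 (A) and node 2 (B) by series/parallel combination:
  Rp1 = R2 ‖ R3 (parallel, both between nodes 1 and 2) = 1/(1/1.5 + 1/510) = 1.496 Ω
  Rs1 = R1 + Rp1 (series, joined only at node 1) = 24000 + 1.496 = 24000 Ω
R_eq = 24 kΩ

Final answer: 24 kΩ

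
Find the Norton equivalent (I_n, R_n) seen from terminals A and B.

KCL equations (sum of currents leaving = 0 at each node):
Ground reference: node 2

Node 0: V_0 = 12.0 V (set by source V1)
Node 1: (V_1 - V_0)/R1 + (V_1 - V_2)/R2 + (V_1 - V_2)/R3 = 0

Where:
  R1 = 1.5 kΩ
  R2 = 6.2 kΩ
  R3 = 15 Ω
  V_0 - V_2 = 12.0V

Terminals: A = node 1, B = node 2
Find the Thévenin equivalent first; then I_n = V_th/R_th and R_n = R_th.
Step 1 — V_th is the open-circuit voltage V_A - V_B (nothing connected across the terminals).
Nodal analysis, taking node 2 as the 0 V reference.
Source V1 fixes V_0 = 12 V.
KCL at each unknown node (sum of currents leaving = 0; resistances in Ω):
  Node 1: (V_1 - 12)/1500 + (V_1 - 0)/6200 + (V_1 - 0)/15 = 0
Collecting terms: 0.06749 × V_1 = 0.008  =>  V_1 = 0.1185 V
V_th = V_1 - V_2 = 0.1185 - 0 = 0.1185 V
Step 2 — R_th: zero the source — replace V1 by a short circuit (node 2 merges into node 0) — and find the resistance seen between A (node 1) and B (node 0).
Reduce the network between node 1 (A) and node 0 (B) by series/parallel combination:
  Rp1 = R1 ‖ R2 ‖ R3 (parallel, all between nodes 0 and 1) = 1/(1/1500 + 1/6200 + 1/15) = 14.82 Ω
R_th = 14.82 Ω
I_n = V_th/R_th = 0.1185/14.82 = 0.008 A, and R_n = R_th = 14.82 Ω

Final answer: I_n = 0.008 A, R_n = 14.82 Ω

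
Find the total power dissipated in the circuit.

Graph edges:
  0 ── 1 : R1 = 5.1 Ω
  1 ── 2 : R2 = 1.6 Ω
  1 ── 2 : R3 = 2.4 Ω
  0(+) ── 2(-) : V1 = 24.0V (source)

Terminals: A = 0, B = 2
Nodal analysis, taking node 2 as the 0 V reference.
Source V1 fixes V_0 = 24 V.
KCL at each unknown node (sum of currents leaving = 0; resistances in Ω):
  Node 1: (V_1 - 24)/5.1 + (V_1 - 0)/1.6 + (V_1 - 0)/2.4 = 0
Collecting terms: 1.238 × V_1 = 4.706  =>  V_1 = 3.802 V
Power in each resistor, P = (ΔV)²/R:
  P_R1 = (24 - 3.802)²/5.1 = 79.99 W
  P_R2 = (3.802 - 0)²/1.6 = 9.034 W
  P_R3 = (3.802 - 0)²/2.4 = 6.023 W
P_total = P_R1 + P_R2 + P_R3 = 95.05 W

Final answer: 95.05 W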